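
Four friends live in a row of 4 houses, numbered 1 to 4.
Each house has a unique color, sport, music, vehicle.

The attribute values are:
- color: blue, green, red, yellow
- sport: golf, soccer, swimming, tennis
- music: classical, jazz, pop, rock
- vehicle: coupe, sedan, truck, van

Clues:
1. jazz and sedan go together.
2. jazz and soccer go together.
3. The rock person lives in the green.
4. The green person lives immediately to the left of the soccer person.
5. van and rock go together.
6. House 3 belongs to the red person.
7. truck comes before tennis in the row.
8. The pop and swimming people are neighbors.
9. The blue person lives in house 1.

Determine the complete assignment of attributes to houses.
Solution:

House | Color | Sport | Music | Vehicle
---------------------------------------
  1   | blue | golf | pop | truck
  2   | green | swimming | rock | van
  3   | red | soccer | jazz | sedan
  4   | yellow | tennis | classical | coupe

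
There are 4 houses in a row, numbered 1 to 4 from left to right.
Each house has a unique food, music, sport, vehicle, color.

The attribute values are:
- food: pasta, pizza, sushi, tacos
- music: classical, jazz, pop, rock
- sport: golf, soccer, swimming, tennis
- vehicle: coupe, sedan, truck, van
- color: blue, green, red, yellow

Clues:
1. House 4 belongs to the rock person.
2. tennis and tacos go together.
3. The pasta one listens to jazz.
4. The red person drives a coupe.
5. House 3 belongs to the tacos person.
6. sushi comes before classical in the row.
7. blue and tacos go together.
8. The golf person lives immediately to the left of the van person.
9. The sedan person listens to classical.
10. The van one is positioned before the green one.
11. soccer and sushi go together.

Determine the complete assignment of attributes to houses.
Solution:

House | Food | Music | Sport | Vehicle | Color
----------------------------------------------
  1   | pasta | jazz | golf | coupe | red
  2   | sushi | pop | soccer | van | yellow
  3   | tacos | classical | tennis | sedan | blue
  4   | pizza | rock | swimming | truck | green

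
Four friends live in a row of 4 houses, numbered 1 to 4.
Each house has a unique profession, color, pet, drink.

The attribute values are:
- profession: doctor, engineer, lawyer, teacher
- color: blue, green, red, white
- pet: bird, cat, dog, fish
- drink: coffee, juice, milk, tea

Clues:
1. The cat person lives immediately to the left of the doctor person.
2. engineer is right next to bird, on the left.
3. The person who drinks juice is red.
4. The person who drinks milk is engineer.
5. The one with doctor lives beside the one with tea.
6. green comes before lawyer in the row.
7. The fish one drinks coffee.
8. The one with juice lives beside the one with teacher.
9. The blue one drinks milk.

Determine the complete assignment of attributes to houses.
Solution:

House | Profession | Color | Pet | Drink
----------------------------------------
  1   | engineer | blue | cat | milk
  2   | doctor | red | bird | juice
  3   | teacher | green | dog | tea
  4   | lawyer | white | fish | coffee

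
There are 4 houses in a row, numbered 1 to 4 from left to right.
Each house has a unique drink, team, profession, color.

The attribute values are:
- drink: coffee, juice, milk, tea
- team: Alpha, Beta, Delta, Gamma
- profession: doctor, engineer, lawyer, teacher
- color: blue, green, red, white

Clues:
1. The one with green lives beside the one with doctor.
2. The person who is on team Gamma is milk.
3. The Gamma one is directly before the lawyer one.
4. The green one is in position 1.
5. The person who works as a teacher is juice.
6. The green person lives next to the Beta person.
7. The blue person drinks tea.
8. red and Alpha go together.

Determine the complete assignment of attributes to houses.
Solution:

House | Drink | Team | Profession | Color
-----------------------------------------
  1   | juice | Delta | teacher | green
  2   | tea | Beta | doctor | blue
  3   | milk | Gamma | engineer | white
  4   | coffee | Alpha | lawyer | red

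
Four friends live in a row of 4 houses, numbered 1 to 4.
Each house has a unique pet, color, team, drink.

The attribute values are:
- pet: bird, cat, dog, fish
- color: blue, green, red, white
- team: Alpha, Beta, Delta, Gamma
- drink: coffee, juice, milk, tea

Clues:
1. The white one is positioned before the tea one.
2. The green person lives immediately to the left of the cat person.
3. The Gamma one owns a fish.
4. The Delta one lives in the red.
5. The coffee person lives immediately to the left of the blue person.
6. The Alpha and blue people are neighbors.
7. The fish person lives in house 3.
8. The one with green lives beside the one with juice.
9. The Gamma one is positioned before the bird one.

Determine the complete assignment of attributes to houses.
Solution:

House | Pet | Color | Team | Drink
----------------------------------
  1   | dog | green | Alpha | coffee
  2   | cat | blue | Beta | juice
  3   | fish | white | Gamma | milk
  4   | bird | red | Delta | tea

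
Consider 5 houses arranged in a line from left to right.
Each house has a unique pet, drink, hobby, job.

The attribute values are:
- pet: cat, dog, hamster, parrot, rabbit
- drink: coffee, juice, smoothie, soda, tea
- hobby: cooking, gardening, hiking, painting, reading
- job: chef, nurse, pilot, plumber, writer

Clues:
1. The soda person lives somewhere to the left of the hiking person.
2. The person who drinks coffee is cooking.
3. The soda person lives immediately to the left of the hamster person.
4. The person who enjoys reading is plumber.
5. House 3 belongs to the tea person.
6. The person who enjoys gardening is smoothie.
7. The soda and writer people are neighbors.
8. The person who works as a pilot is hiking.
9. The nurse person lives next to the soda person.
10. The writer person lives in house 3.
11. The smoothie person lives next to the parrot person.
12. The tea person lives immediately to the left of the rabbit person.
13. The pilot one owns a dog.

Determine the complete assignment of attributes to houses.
Solution:

House | Pet | Drink | Hobby | Job
---------------------------------
  1   | cat | smoothie | gardening | nurse
  2   | parrot | soda | reading | plumber
  3   | hamster | tea | painting | writer
  4   | rabbit | coffee | cooking | chef
  5   | dog | juice | hiking | pilot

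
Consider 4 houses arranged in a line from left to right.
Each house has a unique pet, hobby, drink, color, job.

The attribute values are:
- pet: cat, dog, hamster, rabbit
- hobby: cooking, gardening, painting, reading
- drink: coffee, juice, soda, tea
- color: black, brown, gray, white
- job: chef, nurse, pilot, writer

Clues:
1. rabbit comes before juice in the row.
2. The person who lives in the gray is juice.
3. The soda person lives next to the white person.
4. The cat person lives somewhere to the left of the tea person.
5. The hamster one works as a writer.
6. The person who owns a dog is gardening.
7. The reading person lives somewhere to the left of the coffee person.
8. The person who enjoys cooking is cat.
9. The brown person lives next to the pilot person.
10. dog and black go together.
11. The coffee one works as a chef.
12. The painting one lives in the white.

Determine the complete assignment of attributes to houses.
Solution:

House | Pet | Hobby | Drink | Color | Job
-----------------------------------------
  1   | cat | cooking | soda | brown | nurse
  2   | rabbit | painting | tea | white | pilot
  3   | hamster | reading | juice | gray | writer
  4   | dog | gardening | coffee | black | chef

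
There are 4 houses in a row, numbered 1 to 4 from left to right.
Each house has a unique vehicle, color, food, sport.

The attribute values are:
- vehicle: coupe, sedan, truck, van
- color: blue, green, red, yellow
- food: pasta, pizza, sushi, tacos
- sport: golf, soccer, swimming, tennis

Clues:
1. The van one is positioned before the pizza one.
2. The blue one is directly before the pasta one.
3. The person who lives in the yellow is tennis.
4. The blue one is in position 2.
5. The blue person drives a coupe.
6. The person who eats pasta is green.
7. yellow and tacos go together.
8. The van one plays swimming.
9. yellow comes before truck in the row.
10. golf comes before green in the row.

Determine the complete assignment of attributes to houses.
Solution:

House | Vehicle | Color | Food | Sport
--------------------------------------
  1   | sedan | yellow | tacos | tennis
  2   | coupe | blue | sushi | golf
  3   | van | green | pasta | swimming
  4   | truck | red | pizza | soccer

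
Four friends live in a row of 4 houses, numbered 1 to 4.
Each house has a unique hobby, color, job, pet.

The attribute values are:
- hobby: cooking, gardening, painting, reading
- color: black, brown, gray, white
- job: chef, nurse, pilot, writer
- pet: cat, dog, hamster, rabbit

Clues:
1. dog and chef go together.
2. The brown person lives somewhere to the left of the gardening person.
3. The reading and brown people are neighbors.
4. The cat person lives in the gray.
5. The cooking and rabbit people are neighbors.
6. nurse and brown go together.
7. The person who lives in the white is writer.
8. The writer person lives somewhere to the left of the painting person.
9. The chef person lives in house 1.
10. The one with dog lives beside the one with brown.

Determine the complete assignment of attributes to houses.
Solution:

House | Hobby | Color | Job | Pet
---------------------------------
  1   | reading | black | chef | dog
  2   | cooking | brown | nurse | hamster
  3   | gardening | white | writer | rabbit
  4   | painting | gray | pilot | cat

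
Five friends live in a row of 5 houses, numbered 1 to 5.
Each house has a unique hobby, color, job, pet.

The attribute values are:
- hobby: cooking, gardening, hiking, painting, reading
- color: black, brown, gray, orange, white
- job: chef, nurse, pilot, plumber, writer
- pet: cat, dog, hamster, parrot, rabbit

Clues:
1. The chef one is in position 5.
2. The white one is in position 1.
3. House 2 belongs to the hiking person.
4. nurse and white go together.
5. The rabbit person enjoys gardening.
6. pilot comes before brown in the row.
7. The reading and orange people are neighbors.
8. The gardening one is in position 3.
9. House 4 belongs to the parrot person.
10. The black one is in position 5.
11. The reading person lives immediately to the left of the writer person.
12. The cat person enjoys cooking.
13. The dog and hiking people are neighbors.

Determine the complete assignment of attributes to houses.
Solution:

House | Hobby | Color | Job | Pet
---------------------------------
  1   | reading | white | nurse | dog
  2   | hiking | orange | writer | hamster
  3   | gardening | gray | pilot | rabbit
  4   | painting | brown | plumber | parrot
  5   | cooking | black | chef | cat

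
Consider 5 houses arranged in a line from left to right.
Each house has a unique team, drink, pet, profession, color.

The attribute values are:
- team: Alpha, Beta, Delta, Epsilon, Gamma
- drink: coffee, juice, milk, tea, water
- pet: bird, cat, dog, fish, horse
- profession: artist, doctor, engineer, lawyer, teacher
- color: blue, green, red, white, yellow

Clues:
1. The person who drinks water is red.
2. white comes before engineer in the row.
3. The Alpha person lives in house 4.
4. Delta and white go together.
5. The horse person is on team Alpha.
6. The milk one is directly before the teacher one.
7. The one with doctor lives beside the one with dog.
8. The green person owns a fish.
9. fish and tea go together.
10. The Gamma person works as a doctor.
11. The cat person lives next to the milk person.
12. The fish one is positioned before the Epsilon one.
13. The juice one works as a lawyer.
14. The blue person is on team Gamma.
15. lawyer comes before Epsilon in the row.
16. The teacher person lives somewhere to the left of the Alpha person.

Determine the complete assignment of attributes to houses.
Solution:

House | Team | Drink | Pet | Profession | Color
-----------------------------------------------
  1   | Gamma | coffee | cat | doctor | blue
  2   | Delta | milk | dog | artist | white
  3   | Beta | tea | fish | teacher | green
  4   | Alpha | juice | horse | lawyer | yellow
  5   | Epsilon | water | bird | engineer | red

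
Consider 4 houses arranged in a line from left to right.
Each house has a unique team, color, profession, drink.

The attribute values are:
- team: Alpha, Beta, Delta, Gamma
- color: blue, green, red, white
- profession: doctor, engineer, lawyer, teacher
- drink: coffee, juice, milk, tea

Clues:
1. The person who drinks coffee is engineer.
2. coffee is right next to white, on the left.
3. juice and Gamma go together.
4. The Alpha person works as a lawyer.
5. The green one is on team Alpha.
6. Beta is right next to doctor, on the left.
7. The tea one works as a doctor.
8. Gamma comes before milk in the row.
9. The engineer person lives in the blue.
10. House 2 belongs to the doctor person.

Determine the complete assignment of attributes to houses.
Solution:

House | Team | Color | Profession | Drink
-----------------------------------------
  1   | Beta | blue | engineer | coffee
  2   | Delta | white | doctor | tea
  3   | Gamma | red | teacher | juice
  4   | Alpha | green | lawyer | milk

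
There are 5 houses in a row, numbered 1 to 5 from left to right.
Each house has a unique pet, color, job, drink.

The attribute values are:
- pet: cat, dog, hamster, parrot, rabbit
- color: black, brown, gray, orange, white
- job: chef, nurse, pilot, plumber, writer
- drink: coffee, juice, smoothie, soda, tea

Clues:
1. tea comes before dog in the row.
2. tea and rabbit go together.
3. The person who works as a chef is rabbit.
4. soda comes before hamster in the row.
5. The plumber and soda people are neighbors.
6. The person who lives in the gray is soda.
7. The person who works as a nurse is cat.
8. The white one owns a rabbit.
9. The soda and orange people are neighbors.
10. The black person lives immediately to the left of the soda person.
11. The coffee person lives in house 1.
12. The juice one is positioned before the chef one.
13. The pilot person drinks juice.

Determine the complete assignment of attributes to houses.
Solution:

House | Pet | Color | Job | Drink
---------------------------------
  1   | parrot | black | plumber | coffee
  2   | cat | gray | nurse | soda
  3   | hamster | orange | pilot | juice
  4   | rabbit | white | chef | tea
  5   | dog | brown | writer | smoothie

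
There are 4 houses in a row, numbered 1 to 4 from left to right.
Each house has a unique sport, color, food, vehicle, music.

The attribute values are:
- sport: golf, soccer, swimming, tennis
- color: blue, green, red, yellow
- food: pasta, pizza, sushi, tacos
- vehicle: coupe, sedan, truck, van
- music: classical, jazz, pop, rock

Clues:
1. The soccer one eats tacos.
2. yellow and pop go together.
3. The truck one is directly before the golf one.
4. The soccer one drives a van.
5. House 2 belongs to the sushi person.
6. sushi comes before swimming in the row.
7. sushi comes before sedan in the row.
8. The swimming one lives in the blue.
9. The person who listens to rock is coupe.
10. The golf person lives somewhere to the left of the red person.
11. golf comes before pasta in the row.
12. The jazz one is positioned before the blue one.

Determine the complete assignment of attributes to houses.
Solution:

House | Sport | Color | Food | Vehicle | Music
----------------------------------------------
  1   | tennis | yellow | pizza | truck | pop
  2   | golf | green | sushi | coupe | rock
  3   | soccer | red | tacos | van | jazz
  4   | swimming | blue | pasta | sedan | classical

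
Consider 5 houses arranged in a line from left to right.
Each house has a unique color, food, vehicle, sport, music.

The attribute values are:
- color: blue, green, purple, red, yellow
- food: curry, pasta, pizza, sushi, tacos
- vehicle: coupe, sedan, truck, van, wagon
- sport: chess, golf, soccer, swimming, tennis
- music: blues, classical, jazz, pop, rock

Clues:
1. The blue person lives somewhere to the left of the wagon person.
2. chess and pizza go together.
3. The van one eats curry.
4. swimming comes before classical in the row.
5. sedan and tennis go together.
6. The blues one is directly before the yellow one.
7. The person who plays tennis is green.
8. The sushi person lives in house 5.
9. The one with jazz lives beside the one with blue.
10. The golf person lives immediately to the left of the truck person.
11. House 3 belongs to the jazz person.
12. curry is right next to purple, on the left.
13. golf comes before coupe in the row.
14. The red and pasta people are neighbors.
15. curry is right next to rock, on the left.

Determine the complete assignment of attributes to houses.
Solution:

House | Color | Food | Vehicle | Sport | Music
----------------------------------------------
  1   | red | curry | van | golf | pop
  2   | purple | pasta | truck | swimming | rock
  3   | green | tacos | sedan | tennis | jazz
  4   | blue | pizza | coupe | chess | blues
  5   | yellow | sushi | wagon | soccer | classical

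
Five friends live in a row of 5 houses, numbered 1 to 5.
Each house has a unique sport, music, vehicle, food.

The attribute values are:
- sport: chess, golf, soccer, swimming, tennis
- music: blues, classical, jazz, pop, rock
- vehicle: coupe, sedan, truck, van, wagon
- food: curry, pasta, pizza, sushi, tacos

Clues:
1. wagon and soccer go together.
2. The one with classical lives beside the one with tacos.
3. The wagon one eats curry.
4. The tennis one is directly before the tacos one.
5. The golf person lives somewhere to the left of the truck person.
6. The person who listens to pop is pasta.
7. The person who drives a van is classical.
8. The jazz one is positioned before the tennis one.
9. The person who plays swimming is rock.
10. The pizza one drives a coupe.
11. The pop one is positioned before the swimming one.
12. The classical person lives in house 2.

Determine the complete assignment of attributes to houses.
Solution:

House | Sport | Music | Vehicle | Food
--------------------------------------
  1   | soccer | jazz | wagon | curry
  2   | tennis | classical | van | sushi
  3   | golf | blues | sedan | tacos
  4   | chess | pop | truck | pasta
  5   | swimming | rock | coupe | pizza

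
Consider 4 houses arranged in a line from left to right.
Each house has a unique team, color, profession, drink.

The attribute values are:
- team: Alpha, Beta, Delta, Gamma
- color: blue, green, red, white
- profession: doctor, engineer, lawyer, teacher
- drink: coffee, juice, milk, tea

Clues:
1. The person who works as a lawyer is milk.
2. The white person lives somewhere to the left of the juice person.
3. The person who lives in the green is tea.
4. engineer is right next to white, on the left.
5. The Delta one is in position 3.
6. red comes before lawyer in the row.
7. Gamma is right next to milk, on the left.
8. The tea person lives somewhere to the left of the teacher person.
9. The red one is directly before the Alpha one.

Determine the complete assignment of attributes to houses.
Solution:

House | Team | Color | Profession | Drink
-----------------------------------------
  1   | Gamma | red | engineer | coffee
  2   | Alpha | white | lawyer | milk
  3   | Delta | green | doctor | tea
  4   | Beta | blue | teacher | juice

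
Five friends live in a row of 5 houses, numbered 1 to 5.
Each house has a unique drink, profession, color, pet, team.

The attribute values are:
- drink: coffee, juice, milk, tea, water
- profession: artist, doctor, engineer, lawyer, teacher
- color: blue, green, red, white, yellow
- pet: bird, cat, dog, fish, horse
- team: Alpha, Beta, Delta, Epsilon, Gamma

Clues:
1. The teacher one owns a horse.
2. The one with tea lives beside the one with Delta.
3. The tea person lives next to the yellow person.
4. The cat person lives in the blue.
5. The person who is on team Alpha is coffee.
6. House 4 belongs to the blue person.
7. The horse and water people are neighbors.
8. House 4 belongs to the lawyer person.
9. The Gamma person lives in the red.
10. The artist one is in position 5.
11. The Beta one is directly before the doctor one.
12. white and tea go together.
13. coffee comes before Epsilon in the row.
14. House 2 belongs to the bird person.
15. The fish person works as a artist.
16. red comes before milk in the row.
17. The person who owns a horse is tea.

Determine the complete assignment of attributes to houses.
Solution:

House | Drink | Profession | Color | Pet | Team
-----------------------------------------------
  1   | tea | teacher | white | horse | Beta
  2   | water | doctor | yellow | bird | Delta
  3   | juice | engineer | red | dog | Gamma
  4   | coffee | lawyer | blue | cat | Alpha
  5   | milk | artist | green | fish | Epsilon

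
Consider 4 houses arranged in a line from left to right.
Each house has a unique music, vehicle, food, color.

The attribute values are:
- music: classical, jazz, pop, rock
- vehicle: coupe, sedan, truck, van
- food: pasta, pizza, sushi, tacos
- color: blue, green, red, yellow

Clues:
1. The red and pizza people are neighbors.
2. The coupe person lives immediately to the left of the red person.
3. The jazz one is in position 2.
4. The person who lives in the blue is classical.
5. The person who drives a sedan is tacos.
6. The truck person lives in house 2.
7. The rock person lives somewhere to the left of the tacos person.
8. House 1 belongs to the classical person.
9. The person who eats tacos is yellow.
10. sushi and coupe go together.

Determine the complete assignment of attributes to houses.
Solution:

House | Music | Vehicle | Food | Color
--------------------------------------
  1   | classical | coupe | sushi | blue
  2   | jazz | truck | pasta | red
  3   | rock | van | pizza | green
  4   | pop | sedan | tacos | yellow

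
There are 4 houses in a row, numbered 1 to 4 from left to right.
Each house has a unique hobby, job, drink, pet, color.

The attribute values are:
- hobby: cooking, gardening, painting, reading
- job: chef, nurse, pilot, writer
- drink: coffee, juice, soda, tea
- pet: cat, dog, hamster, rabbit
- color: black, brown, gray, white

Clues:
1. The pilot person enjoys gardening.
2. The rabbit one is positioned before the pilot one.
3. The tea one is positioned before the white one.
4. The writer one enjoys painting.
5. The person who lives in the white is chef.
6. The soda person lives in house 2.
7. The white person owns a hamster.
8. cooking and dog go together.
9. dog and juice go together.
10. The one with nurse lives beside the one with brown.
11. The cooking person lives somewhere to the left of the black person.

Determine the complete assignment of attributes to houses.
Solution:

House | Hobby | Job | Drink | Pet | Color
-----------------------------------------
  1   | cooking | nurse | juice | dog | gray
  2   | painting | writer | soda | rabbit | brown
  3   | gardening | pilot | tea | cat | black
  4   | reading | chef | coffee | hamster | white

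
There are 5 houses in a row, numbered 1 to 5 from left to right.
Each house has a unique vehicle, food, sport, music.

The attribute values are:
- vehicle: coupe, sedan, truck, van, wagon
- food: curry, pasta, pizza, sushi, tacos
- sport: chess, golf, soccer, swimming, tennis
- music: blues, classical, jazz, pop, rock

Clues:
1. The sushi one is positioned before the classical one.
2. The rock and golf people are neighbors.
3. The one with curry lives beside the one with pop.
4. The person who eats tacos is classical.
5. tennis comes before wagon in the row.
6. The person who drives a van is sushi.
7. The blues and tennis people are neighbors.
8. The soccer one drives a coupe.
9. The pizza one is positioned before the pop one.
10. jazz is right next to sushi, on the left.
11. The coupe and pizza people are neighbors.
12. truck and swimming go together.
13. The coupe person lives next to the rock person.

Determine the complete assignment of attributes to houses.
Solution:

House | Vehicle | Food | Sport | Music
--------------------------------------
  1   | coupe | pasta | soccer | blues
  2   | sedan | pizza | tennis | rock
  3   | wagon | curry | golf | jazz
  4   | van | sushi | chess | pop
  5   | truck | tacos | swimming | classical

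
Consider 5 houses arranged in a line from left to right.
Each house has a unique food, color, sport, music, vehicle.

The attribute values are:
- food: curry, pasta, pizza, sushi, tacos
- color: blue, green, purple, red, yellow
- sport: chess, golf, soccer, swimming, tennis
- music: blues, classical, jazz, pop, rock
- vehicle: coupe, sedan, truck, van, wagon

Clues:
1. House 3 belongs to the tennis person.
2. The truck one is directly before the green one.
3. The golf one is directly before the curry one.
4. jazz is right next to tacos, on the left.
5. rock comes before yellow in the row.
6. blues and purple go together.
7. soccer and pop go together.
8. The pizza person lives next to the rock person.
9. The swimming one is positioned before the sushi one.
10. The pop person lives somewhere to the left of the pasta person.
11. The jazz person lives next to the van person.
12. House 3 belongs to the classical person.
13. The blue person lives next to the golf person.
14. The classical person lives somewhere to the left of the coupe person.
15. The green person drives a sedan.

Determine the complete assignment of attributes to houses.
Solution:

House | Food | Color | Sport | Music | Vehicle
----------------------------------------------
  1   | pizza | blue | swimming | jazz | wagon
  2   | tacos | red | golf | rock | van
  3   | curry | yellow | tennis | classical | truck
  4   | sushi | green | soccer | pop | sedan
  5   | pasta | purple | chess | blues | coupe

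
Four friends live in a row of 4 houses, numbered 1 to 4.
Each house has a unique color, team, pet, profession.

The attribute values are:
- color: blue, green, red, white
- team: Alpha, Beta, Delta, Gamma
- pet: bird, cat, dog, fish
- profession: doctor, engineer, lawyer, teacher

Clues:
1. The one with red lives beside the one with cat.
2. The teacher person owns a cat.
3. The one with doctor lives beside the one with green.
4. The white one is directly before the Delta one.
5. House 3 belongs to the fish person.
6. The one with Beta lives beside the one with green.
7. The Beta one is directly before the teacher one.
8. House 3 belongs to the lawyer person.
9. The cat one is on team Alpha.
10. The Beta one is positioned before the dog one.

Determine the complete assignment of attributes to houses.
Solution:

House | Color | Team | Pet | Profession
---------------------------------------
  1   | red | Beta | bird | doctor
  2   | green | Alpha | cat | teacher
  3   | white | Gamma | fish | lawyer
  4   | blue | Delta | dog | engineer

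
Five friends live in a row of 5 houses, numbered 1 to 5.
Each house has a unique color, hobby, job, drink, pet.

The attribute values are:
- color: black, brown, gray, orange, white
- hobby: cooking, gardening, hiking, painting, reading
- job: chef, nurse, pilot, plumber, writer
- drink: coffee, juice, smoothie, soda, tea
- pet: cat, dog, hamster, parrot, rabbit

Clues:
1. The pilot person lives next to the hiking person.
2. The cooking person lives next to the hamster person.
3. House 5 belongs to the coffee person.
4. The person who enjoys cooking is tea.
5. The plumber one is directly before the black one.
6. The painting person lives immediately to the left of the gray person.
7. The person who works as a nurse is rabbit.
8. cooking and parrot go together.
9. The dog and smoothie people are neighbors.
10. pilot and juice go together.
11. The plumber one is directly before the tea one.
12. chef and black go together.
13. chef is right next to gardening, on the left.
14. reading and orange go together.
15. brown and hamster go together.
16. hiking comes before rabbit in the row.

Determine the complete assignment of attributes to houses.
Solution:

House | Color | Hobby | Job | Drink | Pet
-----------------------------------------
  1   | white | painting | pilot | juice | dog
  2   | gray | hiking | plumber | smoothie | cat
  3   | black | cooking | chef | tea | parrot
  4   | brown | gardening | writer | soda | hamster
  5   | orange | reading | nurse | coffee | rabbit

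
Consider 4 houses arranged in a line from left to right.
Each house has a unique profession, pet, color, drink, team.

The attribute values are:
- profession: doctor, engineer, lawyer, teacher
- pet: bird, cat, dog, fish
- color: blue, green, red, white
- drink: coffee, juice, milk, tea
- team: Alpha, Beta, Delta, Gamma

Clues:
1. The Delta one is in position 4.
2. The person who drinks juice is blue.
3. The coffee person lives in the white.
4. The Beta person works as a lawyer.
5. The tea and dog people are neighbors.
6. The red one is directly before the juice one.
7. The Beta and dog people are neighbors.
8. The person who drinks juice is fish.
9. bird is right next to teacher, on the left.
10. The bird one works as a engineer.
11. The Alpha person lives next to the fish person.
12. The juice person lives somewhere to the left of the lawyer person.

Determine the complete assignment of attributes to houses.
Solution:

House | Profession | Pet | Color | Drink | Team
-----------------------------------------------
  1   | engineer | bird | red | milk | Alpha
  2   | teacher | fish | blue | juice | Gamma
  3   | lawyer | cat | green | tea | Beta
  4   | doctor | dog | white | coffee | Delta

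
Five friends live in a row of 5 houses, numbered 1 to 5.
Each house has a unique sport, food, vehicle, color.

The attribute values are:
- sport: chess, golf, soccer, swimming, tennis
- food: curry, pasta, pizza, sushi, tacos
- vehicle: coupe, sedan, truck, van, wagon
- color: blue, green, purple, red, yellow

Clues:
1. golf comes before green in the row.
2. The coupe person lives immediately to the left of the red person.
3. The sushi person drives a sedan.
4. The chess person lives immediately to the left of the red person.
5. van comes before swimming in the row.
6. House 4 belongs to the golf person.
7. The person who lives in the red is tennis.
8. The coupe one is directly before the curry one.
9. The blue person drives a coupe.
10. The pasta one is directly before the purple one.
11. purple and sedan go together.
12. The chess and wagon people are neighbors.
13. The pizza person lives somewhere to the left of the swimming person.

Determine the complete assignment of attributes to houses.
Solution:

House | Sport | Food | Vehicle | Color
--------------------------------------
  1   | chess | pizza | coupe | blue
  2   | tennis | curry | wagon | red
  3   | soccer | pasta | van | yellow
  4   | golf | sushi | sedan | purple
  5   | swimming | tacos | truck | green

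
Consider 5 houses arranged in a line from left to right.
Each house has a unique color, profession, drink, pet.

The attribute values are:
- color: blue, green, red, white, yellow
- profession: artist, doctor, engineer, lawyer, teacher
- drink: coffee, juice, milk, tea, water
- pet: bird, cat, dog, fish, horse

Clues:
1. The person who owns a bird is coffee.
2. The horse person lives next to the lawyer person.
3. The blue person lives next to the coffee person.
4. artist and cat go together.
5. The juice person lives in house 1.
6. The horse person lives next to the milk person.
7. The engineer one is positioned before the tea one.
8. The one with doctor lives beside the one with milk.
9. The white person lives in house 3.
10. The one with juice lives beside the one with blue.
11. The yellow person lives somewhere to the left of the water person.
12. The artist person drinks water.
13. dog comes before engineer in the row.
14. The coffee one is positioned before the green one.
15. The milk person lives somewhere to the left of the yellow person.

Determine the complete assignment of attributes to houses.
Solution:

House | Color | Profession | Drink | Pet
----------------------------------------
  1   | red | doctor | juice | horse
  2   | blue | lawyer | milk | dog
  3   | white | engineer | coffee | bird
  4   | yellow | teacher | tea | fish
  5   | green | artist | water | cat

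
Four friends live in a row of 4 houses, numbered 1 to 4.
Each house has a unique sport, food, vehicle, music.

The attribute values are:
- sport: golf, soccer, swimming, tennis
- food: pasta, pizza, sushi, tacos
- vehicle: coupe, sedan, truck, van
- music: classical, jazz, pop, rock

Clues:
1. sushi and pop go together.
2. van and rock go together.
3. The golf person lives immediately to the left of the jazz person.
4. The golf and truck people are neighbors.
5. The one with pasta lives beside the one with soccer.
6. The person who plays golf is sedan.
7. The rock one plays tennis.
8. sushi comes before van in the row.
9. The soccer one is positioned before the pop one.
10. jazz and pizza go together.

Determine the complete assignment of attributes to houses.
Solution:

House | Sport | Food | Vehicle | Music
--------------------------------------
  1   | golf | pasta | sedan | classical
  2   | soccer | pizza | truck | jazz
  3   | swimming | sushi | coupe | pop
  4   | tennis | tacos | van | rock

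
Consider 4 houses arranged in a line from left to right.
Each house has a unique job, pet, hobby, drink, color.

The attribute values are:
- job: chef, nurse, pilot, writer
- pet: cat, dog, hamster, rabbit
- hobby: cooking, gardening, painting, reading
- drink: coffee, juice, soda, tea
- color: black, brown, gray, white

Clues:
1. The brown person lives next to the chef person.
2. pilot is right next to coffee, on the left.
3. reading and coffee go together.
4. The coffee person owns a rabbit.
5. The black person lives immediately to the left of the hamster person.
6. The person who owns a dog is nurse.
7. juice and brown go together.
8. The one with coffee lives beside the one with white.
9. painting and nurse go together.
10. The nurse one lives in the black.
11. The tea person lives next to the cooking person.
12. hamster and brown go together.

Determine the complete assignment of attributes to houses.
Solution:

House | Job | Pet | Hobby | Drink | Color
-----------------------------------------
  1   | nurse | dog | painting | tea | black
  2   | pilot | hamster | cooking | juice | brown
  3   | chef | rabbit | reading | coffee | gray
  4   | writer | cat | gardening | soda | white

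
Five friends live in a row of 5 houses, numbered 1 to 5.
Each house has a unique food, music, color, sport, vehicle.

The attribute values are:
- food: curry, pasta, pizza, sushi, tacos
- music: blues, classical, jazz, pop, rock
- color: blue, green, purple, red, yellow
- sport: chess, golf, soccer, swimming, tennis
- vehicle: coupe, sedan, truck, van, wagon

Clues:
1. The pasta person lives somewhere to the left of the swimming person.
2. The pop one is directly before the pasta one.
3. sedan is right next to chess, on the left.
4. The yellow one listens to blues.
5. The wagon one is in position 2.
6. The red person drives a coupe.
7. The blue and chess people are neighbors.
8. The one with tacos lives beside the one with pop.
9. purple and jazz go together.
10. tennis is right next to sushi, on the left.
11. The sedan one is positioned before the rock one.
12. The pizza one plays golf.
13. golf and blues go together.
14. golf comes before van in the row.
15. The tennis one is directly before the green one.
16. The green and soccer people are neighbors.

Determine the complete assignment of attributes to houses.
Solution:

House | Food | Music | Color | Sport | Vehicle
----------------------------------------------
  1   | tacos | classical | blue | tennis | sedan
  2   | sushi | pop | green | chess | wagon
  3   | pasta | rock | red | soccer | coupe
  4   | pizza | blues | yellow | golf | truck
  5   | curry | jazz | purple | swimming | van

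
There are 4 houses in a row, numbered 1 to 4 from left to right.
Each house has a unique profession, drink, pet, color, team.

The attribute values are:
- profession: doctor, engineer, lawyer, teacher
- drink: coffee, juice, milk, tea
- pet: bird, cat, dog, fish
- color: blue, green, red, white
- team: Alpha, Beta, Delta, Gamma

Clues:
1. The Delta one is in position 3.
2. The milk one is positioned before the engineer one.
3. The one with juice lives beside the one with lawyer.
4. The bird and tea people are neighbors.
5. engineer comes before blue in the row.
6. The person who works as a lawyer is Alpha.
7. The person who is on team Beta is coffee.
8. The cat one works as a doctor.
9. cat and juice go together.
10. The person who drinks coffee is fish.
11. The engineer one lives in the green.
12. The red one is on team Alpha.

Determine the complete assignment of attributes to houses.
Solution:

House | Profession | Drink | Pet | Color | Team
-----------------------------------------------
  1   | doctor | juice | cat | white | Gamma
  2   | lawyer | milk | bird | red | Alpha
  3   | engineer | tea | dog | green | Delta
  4   | teacher | coffee | fish | blue | Beta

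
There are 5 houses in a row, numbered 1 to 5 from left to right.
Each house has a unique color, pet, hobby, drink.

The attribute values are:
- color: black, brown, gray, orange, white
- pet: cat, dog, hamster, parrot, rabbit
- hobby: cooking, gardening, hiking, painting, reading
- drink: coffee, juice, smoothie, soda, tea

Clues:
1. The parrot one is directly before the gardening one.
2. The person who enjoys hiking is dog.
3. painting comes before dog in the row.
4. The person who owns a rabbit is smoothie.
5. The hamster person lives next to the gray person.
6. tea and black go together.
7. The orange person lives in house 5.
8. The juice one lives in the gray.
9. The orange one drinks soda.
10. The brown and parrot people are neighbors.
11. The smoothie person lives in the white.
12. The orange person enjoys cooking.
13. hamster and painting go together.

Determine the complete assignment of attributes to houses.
Solution:

House | Color | Pet | Hobby | Drink
-----------------------------------
  1   | brown | hamster | painting | coffee
  2   | gray | parrot | reading | juice
  3   | white | rabbit | gardening | smoothie
  4   | black | dog | hiking | tea
  5   | orange | cat | cooking | soda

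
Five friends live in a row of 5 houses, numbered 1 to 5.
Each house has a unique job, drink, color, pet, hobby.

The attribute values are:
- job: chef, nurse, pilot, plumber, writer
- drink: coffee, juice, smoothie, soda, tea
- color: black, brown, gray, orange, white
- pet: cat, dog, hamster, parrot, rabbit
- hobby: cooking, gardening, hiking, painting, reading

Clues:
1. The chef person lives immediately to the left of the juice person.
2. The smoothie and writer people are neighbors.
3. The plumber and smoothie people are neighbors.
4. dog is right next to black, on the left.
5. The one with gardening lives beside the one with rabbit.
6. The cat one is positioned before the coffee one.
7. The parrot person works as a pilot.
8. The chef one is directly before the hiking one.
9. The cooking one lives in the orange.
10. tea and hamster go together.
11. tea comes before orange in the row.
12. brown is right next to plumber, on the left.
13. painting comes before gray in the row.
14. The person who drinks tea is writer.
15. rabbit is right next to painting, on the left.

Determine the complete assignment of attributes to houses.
Solution:

House | Job | Drink | Color | Pet | Hobby
-----------------------------------------
  1   | chef | soda | brown | dog | gardening
  2   | plumber | juice | black | rabbit | hiking
  3   | nurse | smoothie | white | cat | painting
  4   | writer | tea | gray | hamster | reading
  5   | pilot | coffee | orange | parrot | cooking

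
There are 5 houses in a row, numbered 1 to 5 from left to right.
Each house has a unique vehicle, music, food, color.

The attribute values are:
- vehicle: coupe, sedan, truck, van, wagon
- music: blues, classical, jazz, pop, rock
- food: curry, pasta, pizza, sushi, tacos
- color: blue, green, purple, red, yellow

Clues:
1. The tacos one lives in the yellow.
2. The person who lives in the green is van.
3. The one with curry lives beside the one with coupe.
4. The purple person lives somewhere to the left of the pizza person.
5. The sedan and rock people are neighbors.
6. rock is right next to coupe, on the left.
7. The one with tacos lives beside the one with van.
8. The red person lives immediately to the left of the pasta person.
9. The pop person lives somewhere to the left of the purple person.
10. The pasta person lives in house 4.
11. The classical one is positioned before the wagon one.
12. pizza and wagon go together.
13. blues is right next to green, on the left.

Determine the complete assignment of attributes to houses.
Solution:

House | Vehicle | Music | Food | Color
--------------------------------------
  1   | sedan | blues | tacos | yellow
  2   | van | rock | curry | green
  3   | coupe | pop | sushi | red
  4   | truck | classical | pasta | purple
  5   | wagon | jazz | pizza | blue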